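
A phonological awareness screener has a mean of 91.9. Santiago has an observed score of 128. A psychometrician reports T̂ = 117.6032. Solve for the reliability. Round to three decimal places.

0.712

T̂ = ρX + (1 − ρ)μ  ⇒  T̂ − μ = ρ(X − μ)
ρ = (T̂ − μ)/(X − μ) = (117.6032 − 91.9) / (128 − 91.9) = 25.7032 / 36.1 = 0.71200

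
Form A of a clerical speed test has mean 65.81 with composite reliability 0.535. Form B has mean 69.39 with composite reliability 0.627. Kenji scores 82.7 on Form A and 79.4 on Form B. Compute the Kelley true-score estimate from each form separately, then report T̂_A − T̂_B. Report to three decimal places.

T̂_A = 0.535(82.7) + 0.465(65.81) = 74.84615
T̂_B = 0.627(79.4) + 0.373(69.39) = 75.66627
T̂_A − T̂_B = -0.82012

-0.820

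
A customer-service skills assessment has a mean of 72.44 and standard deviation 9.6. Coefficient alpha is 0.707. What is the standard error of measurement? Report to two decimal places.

SEM = SD · √(1 − ρ) = 9.6 × √0.293 = 9.6 × 0.5413 = 5.196

5.20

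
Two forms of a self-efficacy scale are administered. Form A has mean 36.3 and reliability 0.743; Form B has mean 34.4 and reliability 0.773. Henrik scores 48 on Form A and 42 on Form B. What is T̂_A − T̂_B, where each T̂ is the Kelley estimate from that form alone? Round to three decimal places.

T̂_A = 0.743(48) + 0.257(36.3) = 44.99310
T̂_B = 0.773(42) + 0.227(34.4) = 40.27480
T̂_A − T̂_B = 4.71830

4.718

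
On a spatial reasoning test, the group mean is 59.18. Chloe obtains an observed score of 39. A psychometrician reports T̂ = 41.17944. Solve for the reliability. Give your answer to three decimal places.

T̂ = ρX + (1 − ρ)μ  ⇒  T̂ − μ = ρ(X − μ)
ρ = (T̂ − μ)/(X − μ) = (41.17944 − 59.18) / (39 − 59.18) = -18.00056 / -20.18 = 0.89200

0.892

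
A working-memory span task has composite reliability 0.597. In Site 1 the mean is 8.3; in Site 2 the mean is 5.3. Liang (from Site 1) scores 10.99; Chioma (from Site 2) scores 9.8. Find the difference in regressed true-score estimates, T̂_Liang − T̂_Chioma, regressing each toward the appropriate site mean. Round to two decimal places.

T̂_Liang = 0.597(10.99) + 0.403(8.3) = 9.9059
T̂_Chioma = 0.597(9.8) + 0.403(5.3) = 7.9865
Difference = 9.9059 − 7.9865 = 1.9194

1.92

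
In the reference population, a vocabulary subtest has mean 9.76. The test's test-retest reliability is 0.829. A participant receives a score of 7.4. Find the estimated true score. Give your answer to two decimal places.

Regress the observed score toward the mean by the unreliability: T̂ = 0.829·7.4 + 0.171·9.76 = 6.1346 + 1.66896 = 7.804.

7.80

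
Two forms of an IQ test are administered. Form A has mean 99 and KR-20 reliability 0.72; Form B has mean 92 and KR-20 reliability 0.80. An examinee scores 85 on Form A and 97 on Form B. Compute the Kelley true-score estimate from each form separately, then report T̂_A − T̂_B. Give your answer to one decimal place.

-7.1

T̂_A = 0.72(85) + 0.28(99) = 88.920
T̂_B = 0.80(97) + 0.20(92) = 96.000
T̂_A − T̂_B = -7.080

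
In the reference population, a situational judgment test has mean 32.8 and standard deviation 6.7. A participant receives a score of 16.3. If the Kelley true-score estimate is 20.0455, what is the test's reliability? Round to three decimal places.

T̂ = ρX + (1 − ρ)μ  ⇒  T̂ − μ = ρ(X − μ)
ρ = (T̂ − μ)/(X − μ) = (20.0455 − 32.8) / (16.3 − 32.8) = -12.7545 / -16.5 = 0.77300

0.773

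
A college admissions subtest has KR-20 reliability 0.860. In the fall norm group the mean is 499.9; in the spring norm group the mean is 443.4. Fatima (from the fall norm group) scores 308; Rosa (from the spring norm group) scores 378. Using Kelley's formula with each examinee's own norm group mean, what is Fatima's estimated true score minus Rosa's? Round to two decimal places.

T̂_Fatima = 0.860(308) + 0.140(499.9) = 334.8660
T̂_Rosa = 0.860(378) + 0.140(443.4) = 387.1560
Difference = 334.8660 − 387.1560 = -52.2900

-52.29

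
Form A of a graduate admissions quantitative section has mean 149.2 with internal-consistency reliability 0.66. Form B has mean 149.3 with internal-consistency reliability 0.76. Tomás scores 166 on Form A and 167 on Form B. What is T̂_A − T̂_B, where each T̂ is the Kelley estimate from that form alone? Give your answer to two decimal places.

-2.46

T̂_A = 0.66(166) + 0.34(149.2) = 160.2880
T̂_B = 0.76(167) + 0.24(149.3) = 162.7520
T̂_A − T̂_B = -2.4640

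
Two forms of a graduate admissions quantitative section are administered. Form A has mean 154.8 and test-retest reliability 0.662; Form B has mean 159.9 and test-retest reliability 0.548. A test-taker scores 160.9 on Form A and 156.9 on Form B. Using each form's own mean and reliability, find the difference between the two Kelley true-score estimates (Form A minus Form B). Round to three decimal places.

T̂_A = 0.662(160.9) + 0.338(154.8) = 158.83820
T̂_B = 0.548(156.9) + 0.452(159.9) = 158.25600
T̂_A − T̂_B = 0.58220

0.582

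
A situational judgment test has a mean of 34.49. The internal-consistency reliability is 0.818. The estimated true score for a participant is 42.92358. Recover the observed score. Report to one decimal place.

44.8

T̂ = ρX + (1 − ρ)μ  ⇒  X = (T̂ − (1 − ρ)μ) / ρ
X = (42.92358 − 0.182 × 34.49) / 0.818 = (42.92358 − 6.27718) / 0.818 = 36.64640 / 0.818 = 44.800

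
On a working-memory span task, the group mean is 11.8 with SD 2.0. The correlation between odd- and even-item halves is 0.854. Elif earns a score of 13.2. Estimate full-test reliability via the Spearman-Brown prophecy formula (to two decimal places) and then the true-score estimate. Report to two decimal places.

13.09

Spearman-Brown: ρ = 2r/(1 + r) = 2(0.854)/(1 + 0.854) = 1.7080/1.854 = 0.9213 → 0.92
T̂ = 0.92(13.2) + 0.08(11.8) = 12.144 + 0.944 = 13.088 → 13.09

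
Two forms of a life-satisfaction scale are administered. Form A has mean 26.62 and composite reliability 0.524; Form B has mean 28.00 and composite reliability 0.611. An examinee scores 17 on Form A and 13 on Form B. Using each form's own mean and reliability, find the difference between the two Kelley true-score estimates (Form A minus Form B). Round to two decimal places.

T̂_A = 0.524(17) + 0.476(26.62) = 21.5791
T̂_B = 0.611(13) + 0.389(28.00) = 18.8350
T̂_A − T̂_B = 2.7441

2.74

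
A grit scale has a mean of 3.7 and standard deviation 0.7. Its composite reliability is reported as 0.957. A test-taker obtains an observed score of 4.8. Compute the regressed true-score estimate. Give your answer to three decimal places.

4.753

T̂ = ρX + (1 − ρ)μ
  = 0.957 × 4.8 + 0.043 × 3.7
  = 4.5936 + 0.1591
  = 4.7527
  ≈ 4.753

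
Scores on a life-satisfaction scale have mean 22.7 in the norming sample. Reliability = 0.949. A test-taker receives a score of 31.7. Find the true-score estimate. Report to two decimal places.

T̂ = 0.949(31.7) + 0.051(22.7) = 30.0833 + 1.1577 = 31.241 → 31.24

31.24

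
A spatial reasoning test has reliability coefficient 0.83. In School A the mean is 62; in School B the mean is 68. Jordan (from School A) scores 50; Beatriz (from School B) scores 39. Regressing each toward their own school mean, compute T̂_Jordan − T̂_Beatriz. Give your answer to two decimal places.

T̂_Jordan = 0.83(50) + 0.17(62) = 52.0400
T̂_Beatriz = 0.83(39) + 0.17(68) = 43.9300
Difference = 52.0400 − 43.9300 = 8.1100

8.11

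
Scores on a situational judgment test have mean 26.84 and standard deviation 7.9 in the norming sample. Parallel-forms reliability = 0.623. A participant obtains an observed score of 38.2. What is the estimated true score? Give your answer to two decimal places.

Kelley's formula gives T̂ = 0.623·38.2 + 0.377·26.84 = 23.7986 + 10.11868 = 33.917.

33.92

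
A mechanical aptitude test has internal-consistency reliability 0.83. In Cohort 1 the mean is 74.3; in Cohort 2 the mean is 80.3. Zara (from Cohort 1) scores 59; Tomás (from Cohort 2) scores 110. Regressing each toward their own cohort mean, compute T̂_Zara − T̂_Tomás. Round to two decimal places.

-43.35

T̂_Zara = 0.83(59) + 0.17(74.3) = 61.6010
T̂_Tomás = 0.83(110) + 0.17(80.3) = 104.9510
Difference = 61.6010 − 104.9510 = -43.3500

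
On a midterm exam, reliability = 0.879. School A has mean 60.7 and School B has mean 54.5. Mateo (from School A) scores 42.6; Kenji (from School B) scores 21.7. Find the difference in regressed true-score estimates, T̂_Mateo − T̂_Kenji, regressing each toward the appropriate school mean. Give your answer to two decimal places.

T̂_Mateo = 0.879(42.6) + 0.121(60.7) = 44.7901
T̂_Kenji = 0.879(21.7) + 0.121(54.5) = 25.6688
Difference = 44.7901 − 25.6688 = 19.1213

19.12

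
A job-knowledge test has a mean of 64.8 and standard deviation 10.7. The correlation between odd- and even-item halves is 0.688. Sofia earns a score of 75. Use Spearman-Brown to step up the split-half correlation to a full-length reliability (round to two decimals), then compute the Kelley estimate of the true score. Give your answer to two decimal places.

73.16

Spearman-Brown: ρ = 2r/(1 + r) = 2(0.688)/(1 + 0.688) = 1.3760/1.688 = 0.8152 → 0.82
T̂ = ρX + (1 − ρ)μ
  = 0.82 × 75 + 0.18 × 64.8
  = 61.50 + 11.664
  = 73.164
  ≈ 73.16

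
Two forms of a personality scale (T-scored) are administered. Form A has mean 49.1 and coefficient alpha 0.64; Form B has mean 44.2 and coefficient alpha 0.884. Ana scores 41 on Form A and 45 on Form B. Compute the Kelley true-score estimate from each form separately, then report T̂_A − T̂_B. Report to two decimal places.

T̂_A = 0.64(41) + 0.36(49.1) = 43.9160
T̂_B = 0.884(45) + 0.116(44.2) = 44.9072
T̂_A − T̂_B = -0.9912

-0.99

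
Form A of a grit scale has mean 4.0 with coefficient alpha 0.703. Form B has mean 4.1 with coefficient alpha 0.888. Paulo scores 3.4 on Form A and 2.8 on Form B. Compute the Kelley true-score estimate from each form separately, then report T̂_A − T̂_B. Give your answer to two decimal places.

0.63

T̂_A = 0.703(3.4) + 0.297(4.0) = 3.5782
T̂_B = 0.888(2.8) + 0.112(4.1) = 2.9456
T̂_A − T̂_B = 0.6326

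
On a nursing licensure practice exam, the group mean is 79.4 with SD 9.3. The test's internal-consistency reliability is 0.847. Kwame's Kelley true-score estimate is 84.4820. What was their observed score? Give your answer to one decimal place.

85.4

T̂ = ρX + (1 − ρ)μ  ⇒  X = (T̂ − (1 − ρ)μ) / ρ
X = (84.4820 − 0.153 × 79.4) / 0.847 = (84.4820 − 12.1482) / 0.847 = 72.3338 / 0.847 = 85.400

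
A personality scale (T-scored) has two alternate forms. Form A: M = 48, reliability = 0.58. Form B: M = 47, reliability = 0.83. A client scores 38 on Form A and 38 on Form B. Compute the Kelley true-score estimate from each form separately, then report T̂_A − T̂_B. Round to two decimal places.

T̂_A = 0.58(38) + 0.42(48) = 42.2000
T̂_B = 0.83(38) + 0.17(47) = 39.5300
T̂_A − T̂_B = 2.6700

2.67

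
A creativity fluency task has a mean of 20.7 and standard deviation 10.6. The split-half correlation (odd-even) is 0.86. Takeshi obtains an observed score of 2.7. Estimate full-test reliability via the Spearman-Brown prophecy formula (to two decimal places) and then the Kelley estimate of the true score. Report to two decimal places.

Spearman-Brown: ρ = 2r/(1 + r) = 2(0.86)/(1 + 0.86) = 1.720/1.86 = 0.9247 → 0.92
T̂ = ρX + (1 − ρ)μ
  = 0.92 × 2.7 + 0.08 × 20.7
  = 2.484 + 1.656
  = 4.140
  ≈ 4.14

4.14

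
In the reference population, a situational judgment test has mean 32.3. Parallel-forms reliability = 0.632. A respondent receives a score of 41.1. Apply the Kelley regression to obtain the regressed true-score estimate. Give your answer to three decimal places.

37.862

Regress the observed score toward the mean by the unreliability: T̂ = 0.632·41.1 + 0.368·32.3 = 25.9752 + 11.8864 = 37.8616.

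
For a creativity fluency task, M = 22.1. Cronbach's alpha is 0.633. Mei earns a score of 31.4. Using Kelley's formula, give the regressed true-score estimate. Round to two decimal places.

T̂ = 0.633(31.4) + 0.367(22.1) = 19.8762 + 8.1107 = 27.987 → 27.99

27.99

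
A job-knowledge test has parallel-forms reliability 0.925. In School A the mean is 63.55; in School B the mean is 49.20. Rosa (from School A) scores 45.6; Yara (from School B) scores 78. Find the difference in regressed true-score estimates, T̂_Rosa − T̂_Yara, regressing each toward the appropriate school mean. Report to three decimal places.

-28.894

T̂_Rosa = 0.925(45.6) + 0.075(63.55) = 46.94625
T̂_Yara = 0.925(78) + 0.075(49.20) = 75.84000
Difference = 46.94625 − 75.84000 = -28.89375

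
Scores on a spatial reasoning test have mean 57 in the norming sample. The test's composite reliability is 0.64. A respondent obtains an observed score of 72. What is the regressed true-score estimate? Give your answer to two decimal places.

66.60

Weight the observed score by reliability and the mean by (1 − reliability): T̂ = 0.64·72 + 0.36·57 = 46.08 + 20.52 = 66.600.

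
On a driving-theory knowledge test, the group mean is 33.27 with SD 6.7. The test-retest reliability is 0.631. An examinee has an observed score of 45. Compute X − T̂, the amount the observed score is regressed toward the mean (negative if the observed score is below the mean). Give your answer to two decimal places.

T̂ = ρX + (1 − ρ)μ
  = 0.631 × 45 + 0.369 × 33.27
  = 28.395 + 12.27663
  = 40.6716
  ≈ 40.672
X − T̂ = 45 − 40.672 = 4.328 → 4.33

4.33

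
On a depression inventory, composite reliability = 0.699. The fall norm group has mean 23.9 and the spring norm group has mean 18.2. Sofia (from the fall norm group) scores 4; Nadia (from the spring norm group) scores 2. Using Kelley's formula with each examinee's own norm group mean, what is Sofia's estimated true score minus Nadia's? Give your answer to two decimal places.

3.11

T̂_Sofia = 0.699(4) + 0.301(23.9) = 9.9899
T̂_Nadia = 0.699(2) + 0.301(18.2) = 6.8762
Difference = 9.9899 − 6.8762 = 3.1137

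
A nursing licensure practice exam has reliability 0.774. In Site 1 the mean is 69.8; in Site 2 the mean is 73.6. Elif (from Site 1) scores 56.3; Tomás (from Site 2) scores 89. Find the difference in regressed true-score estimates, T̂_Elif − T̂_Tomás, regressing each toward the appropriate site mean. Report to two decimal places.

T̂_Elif = 0.774(56.3) + 0.226(69.8) = 59.3510
T̂_Tomás = 0.774(89) + 0.226(73.6) = 85.5196
Difference = 59.3510 − 85.5196 = -26.1686

-26.17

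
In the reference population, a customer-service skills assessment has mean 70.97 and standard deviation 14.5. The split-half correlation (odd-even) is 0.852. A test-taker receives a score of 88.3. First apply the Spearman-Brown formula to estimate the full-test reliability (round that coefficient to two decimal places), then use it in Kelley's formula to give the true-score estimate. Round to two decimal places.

Spearman-Brown: ρ = 2r/(1 + r) = 2(0.852)/(1 + 0.852) = 1.7040/1.852 = 0.9201 → 0.92
T̂ = ρX + (1 − ρ)μ
  = 0.92 × 88.3 + 0.08 × 70.97
  = 81.236 + 5.6776
  = 86.914
  ≈ 86.91

86.91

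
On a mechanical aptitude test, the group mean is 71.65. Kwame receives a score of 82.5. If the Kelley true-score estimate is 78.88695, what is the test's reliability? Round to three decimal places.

0.667

T̂ = ρX + (1 − ρ)μ  ⇒  T̂ − μ = ρ(X − μ)
ρ = (T̂ − μ)/(X − μ) = (78.88695 − 71.65) / (82.5 − 71.65) = 7.23695 / 10.85 = 0.66700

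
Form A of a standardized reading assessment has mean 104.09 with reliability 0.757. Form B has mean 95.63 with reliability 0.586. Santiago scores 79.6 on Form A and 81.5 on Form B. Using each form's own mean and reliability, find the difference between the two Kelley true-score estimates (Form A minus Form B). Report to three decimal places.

T̂_A = 0.757(79.6) + 0.243(104.09) = 85.55107
T̂_B = 0.586(81.5) + 0.414(95.63) = 87.34982
T̂_A − T̂_B = -1.79875

-1.799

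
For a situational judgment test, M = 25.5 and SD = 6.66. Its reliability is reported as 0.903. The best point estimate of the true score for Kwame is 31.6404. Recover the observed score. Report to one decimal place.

32.3

T̂ = ρX + (1 − ρ)μ  ⇒  X = (T̂ − (1 − ρ)μ) / ρ
X = (31.6404 − 0.097 × 25.5) / 0.903 = (31.6404 − 2.4735) / 0.903 = 29.1669 / 0.903 = 32.300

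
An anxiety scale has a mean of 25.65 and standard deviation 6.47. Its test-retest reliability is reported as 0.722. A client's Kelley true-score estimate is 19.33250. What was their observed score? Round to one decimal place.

16.9

T̂ = ρX + (1 − ρ)μ  ⇒  X = (T̂ − (1 − ρ)μ) / ρ
X = (19.33250 − 0.278 × 25.65) / 0.722 = (19.33250 − 7.13070) / 0.722 = 12.20180 / 0.722 = 16.900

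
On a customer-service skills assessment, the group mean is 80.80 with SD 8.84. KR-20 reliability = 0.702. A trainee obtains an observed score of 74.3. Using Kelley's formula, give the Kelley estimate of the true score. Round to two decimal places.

76.24

T̂ = ρX + (1 − ρ)μ
  = 0.702 × 74.3 + 0.298 × 80.80
  = 52.1586 + 24.07840
  = 76.237
  ≈ 76.24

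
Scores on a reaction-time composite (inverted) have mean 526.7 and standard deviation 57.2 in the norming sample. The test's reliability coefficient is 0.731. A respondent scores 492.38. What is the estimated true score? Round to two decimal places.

Kelley's formula gives T̂ = 0.731·492.38 + 0.269·526.7 = 359.92978 + 141.6823 = 501.612.

501.61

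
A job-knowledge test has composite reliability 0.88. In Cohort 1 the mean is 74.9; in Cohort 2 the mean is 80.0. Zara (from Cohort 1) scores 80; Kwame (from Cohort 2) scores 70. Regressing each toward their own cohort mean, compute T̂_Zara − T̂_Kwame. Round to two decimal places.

T̂_Zara = 0.88(80) + 0.12(74.9) = 79.3880
T̂_Kwame = 0.88(70) + 0.12(80.0) = 71.2000
Difference = 79.3880 − 71.2000 = 8.1880

8.19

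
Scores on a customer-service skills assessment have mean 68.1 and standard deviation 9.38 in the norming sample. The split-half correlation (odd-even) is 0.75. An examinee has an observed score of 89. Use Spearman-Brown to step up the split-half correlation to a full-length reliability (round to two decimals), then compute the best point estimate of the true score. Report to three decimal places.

86.074

Spearman-Brown: ρ = 2r/(1 + r) = 2(0.75)/(1 + 0.75) = 1.500/1.75 = 0.8571 → 0.86
Regress the observed score toward the mean by the unreliability: T̂ = 0.86·89 + 0.14·68.1 = 76.54 + 9.534 = 86.0740.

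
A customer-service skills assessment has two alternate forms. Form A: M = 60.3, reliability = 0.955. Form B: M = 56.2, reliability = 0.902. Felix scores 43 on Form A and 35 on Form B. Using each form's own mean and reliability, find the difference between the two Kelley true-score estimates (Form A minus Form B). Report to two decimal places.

T̂_A = 0.955(43) + 0.045(60.3) = 43.7785
T̂_B = 0.902(35) + 0.098(56.2) = 37.0776
T̂_A − T̂_B = 6.7009

6.70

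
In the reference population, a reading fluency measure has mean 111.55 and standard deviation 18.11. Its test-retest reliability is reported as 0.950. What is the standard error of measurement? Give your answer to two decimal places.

4.05

SEM = SD · √(1 − ρ) = 18.11 × √0.050 = 18.11 × 0.2236 = 4.050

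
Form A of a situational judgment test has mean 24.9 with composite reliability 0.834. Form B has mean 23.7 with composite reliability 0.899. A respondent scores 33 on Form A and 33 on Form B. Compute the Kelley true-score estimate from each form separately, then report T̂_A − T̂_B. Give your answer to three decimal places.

T̂_A = 0.834(33) + 0.166(24.9) = 31.65540
T̂_B = 0.899(33) + 0.101(23.7) = 32.06070
T̂_A − T̂_B = -0.40530

-0.405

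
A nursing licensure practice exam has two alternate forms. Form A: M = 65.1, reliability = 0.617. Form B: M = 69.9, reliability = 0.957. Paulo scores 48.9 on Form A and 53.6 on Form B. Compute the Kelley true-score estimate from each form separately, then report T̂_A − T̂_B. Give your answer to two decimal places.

T̂_A = 0.617(48.9) + 0.383(65.1) = 55.1046
T̂_B = 0.957(53.6) + 0.043(69.9) = 54.3009
T̂_A − T̂_B = 0.8037

0.80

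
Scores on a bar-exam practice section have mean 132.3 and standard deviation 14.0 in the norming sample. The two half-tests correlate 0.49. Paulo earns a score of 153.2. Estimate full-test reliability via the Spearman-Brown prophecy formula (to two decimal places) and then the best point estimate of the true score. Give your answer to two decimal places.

Spearman-Brown: ρ = 2r/(1 + r) = 2(0.49)/(1 + 0.49) = 0.980/1.49 = 0.6577 → 0.66
T̂ = ρX + (1 − ρ)μ
  = 0.66 × 153.2 + 0.34 × 132.3
  = 101.112 + 44.982
  = 146.094
  ≈ 146.09

146.09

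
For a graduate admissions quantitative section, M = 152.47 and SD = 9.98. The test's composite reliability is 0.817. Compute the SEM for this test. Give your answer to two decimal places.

SEM = SD · √(1 − ρ) = 9.98 × √0.183 = 9.98 × 0.4278 = 4.269

4.27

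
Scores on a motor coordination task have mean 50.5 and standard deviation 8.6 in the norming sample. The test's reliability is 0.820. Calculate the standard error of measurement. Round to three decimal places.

SEM = SD · √(1 − ρ) = 8.6 × √0.180 = 8.6 × 0.4243 = 3.6487

3.649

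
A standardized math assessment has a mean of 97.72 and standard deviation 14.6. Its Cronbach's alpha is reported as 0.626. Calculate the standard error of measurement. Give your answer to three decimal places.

8.929

SEM = SD · √(1 − ρ) = 14.6 × √0.374 = 14.6 × 0.6116 = 8.9287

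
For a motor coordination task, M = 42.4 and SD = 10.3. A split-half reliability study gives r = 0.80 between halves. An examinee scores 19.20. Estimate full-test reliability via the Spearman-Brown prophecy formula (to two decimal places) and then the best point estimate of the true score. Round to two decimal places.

21.75

Spearman-Brown: ρ = 2r/(1 + r) = 2(0.80)/(1 + 0.80) = 1.600/1.80 = 0.8889 → 0.89
Regress the observed score toward the mean by the unreliability: T̂ = 0.89·19.20 + 0.11·42.4 = 17.0880 + 4.664 = 21.752.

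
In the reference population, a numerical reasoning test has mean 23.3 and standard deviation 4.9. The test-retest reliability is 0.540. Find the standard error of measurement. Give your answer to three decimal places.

SEM = SD · √(1 − ρ) = 4.9 × √0.460 = 4.9 × 0.6782 = 3.3233

3.323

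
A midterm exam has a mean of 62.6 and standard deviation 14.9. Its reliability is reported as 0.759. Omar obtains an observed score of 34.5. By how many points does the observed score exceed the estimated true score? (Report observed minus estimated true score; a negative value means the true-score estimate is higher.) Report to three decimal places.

T̂ = ρX + (1 − ρ)μ
  = 0.759 × 34.5 + 0.241 × 62.6
  = 26.1855 + 15.0866
  = 41.27210
  ≈ 41.2721
X − T̂ = 34.5 − 41.2721 = -6.7721 → -6.772

-6.772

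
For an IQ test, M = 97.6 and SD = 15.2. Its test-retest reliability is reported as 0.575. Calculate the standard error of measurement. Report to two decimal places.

SEM = SD · √(1 − ρ) = 15.2 × √0.425 = 15.2 × 0.6519 = 9.909

9.91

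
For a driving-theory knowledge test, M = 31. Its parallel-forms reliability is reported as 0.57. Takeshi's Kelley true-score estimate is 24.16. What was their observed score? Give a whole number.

T̂ = ρX + (1 − ρ)μ  ⇒  X = (T̂ − (1 − ρ)μ) / ρ
X = (24.16 − 0.43 × 31) / 0.57 = (24.16 − 13.33) / 0.57 = 10.83 / 0.57 = 19.00

19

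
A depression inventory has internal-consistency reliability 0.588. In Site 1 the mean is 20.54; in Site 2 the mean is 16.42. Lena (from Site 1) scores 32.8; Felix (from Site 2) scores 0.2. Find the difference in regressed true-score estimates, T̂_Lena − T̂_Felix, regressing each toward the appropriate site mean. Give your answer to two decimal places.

T̂_Lena = 0.588(32.8) + 0.412(20.54) = 27.7489
T̂_Felix = 0.588(0.2) + 0.412(16.42) = 6.8826
Difference = 27.7489 − 6.8826 = 20.8662

20.87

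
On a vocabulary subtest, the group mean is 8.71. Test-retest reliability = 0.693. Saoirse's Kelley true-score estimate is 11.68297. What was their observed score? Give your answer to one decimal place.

T̂ = ρX + (1 − ρ)μ  ⇒  X = (T̂ − (1 − ρ)μ) / ρ
X = (11.68297 − 0.307 × 8.71) / 0.693 = (11.68297 − 2.67397) / 0.693 = 9.00900 / 0.693 = 13.000

13.0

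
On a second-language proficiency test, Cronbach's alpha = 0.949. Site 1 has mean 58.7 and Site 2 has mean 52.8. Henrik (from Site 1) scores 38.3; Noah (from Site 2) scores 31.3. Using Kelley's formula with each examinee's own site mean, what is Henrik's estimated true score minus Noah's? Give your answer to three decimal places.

T̂_Henrik = 0.949(38.3) + 0.051(58.7) = 39.34040
T̂_Noah = 0.949(31.3) + 0.051(52.8) = 32.39650
Difference = 39.34040 − 32.39650 = 6.94390

6.944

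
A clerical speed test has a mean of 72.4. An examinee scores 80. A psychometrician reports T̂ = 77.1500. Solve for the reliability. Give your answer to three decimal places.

0.625

T̂ = ρX + (1 − ρ)μ  ⇒  T̂ − μ = ρ(X − μ)
ρ = (T̂ − μ)/(X − μ) = (77.1500 − 72.4) / (80 − 72.4) = 4.7500 / 7.6 = 0.62500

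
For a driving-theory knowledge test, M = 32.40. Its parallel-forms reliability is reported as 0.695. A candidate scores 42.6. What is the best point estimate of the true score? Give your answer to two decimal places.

39.49

T̂ = ρX + (1 − ρ)μ
  = 0.695 × 42.6 + 0.305 × 32.40
  = 29.6070 + 9.88200
  = 39.489
  ≈ 39.49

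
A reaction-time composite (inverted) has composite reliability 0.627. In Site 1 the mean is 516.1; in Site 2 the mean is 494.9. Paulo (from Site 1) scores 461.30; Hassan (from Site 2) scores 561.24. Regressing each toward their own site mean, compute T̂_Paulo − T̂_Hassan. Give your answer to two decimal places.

T̂_Paulo = 0.627(461.30) + 0.373(516.1) = 481.7404
T̂_Hassan = 0.627(561.24) + 0.373(494.9) = 536.4952
Difference = 481.7404 − 536.4952 = -54.7548

-54.75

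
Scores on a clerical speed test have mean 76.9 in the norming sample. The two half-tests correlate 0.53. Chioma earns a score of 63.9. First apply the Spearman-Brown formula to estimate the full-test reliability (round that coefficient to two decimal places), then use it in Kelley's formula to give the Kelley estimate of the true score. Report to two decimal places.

Spearman-Brown: ρ = 2r/(1 + r) = 2(0.53)/(1 + 0.53) = 1.060/1.53 = 0.6928 → 0.69
T̂ = 0.69(63.9) + 0.31(76.9) = 44.091 + 23.839 = 67.930 → 67.93

67.93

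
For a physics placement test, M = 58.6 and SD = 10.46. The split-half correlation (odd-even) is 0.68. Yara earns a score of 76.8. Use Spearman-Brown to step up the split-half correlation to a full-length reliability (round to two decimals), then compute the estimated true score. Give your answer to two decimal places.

73.34

Spearman-Brown: ρ = 2r/(1 + r) = 2(0.68)/(1 + 0.68) = 1.360/1.68 = 0.8095 → 0.81
T̂ = 0.81(76.8) + 0.19(58.6) = 62.208 + 11.134 = 73.342 → 73.34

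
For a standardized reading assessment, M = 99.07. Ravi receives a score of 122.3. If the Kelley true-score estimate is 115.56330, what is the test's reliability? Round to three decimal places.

0.710

T̂ = ρX + (1 − ρ)μ  ⇒  T̂ − μ = ρ(X − μ)
ρ = (T̂ − μ)/(X − μ) = (115.56330 − 99.07) / (122.3 − 99.07) = 16.49330 / 23.23 = 0.71000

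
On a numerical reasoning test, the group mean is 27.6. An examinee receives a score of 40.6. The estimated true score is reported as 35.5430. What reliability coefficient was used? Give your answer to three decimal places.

T̂ = ρX + (1 − ρ)μ  ⇒  T̂ − μ = ρ(X − μ)
ρ = (T̂ − μ)/(X − μ) = (35.5430 − 27.6) / (40.6 − 27.6) = 7.9430 / 13.0 = 0.61100

0.611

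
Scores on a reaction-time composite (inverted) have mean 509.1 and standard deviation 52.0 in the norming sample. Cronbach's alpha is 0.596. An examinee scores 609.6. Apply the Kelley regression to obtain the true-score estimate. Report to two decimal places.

569.00

T̂ = ρX + (1 − ρ)μ
  = 0.596 × 609.6 + 0.404 × 509.1
  = 363.3216 + 205.6764
  = 568.998
  ≈ 569.00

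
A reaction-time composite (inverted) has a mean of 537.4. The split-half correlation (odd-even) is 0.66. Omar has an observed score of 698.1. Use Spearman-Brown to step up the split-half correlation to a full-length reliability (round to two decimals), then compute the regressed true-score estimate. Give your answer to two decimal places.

665.96

Spearman-Brown: ρ = 2r/(1 + r) = 2(0.66)/(1 + 0.66) = 1.320/1.66 = 0.7952 → 0.80
T̂ = ρX + (1 − ρ)μ
  = 0.80 × 698.1 + 0.20 × 537.4
  = 558.480 + 107.480
  = 665.960
  ≈ 665.96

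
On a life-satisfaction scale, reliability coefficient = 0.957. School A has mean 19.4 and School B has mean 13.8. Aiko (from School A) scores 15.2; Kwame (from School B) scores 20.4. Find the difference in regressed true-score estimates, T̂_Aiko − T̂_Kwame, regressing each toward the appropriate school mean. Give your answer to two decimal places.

-4.74

T̂_Aiko = 0.957(15.2) + 0.043(19.4) = 15.3806
T̂_Kwame = 0.957(20.4) + 0.043(13.8) = 20.1162
Difference = 15.3806 − 20.1162 = -4.7356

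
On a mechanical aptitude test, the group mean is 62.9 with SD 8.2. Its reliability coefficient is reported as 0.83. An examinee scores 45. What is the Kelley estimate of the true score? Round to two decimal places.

48.04

Regress the observed score toward the mean by the unreliability: T̂ = 0.83·45 + 0.17·62.9 = 37.35 + 10.693 = 48.043.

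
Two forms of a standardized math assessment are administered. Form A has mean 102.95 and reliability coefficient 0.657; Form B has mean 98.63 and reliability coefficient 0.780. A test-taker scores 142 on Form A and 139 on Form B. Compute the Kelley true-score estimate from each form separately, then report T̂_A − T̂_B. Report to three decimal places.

-1.513

T̂_A = 0.657(142) + 0.343(102.95) = 128.60585
T̂_B = 0.780(139) + 0.220(98.63) = 130.11860
T̂_A − T̂_B = -1.51275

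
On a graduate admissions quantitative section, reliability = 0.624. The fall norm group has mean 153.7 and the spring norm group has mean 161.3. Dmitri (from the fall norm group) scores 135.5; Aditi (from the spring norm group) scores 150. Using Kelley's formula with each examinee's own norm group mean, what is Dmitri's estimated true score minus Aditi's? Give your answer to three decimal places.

T̂_Dmitri = 0.624(135.5) + 0.376(153.7) = 142.34320
T̂_Aditi = 0.624(150) + 0.376(161.3) = 154.24880
Difference = 142.34320 − 154.24880 = -11.90560

-11.906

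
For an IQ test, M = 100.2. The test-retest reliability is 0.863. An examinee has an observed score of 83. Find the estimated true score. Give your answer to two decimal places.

T̂ = 0.863(83) + 0.137(100.2) = 71.629 + 13.7274 = 85.356 → 85.36

85.36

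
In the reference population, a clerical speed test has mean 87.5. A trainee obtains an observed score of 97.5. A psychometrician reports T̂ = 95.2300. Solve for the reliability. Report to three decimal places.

0.773

T̂ = ρX + (1 − ρ)μ  ⇒  T̂ − μ = ρ(X − μ)
ρ = (T̂ − μ)/(X − μ) = (95.2300 − 87.5) / (97.5 − 87.5) = 7.7300 / 10.0 = 0.77300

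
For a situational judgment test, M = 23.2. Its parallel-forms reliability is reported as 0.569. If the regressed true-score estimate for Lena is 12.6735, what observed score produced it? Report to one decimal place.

4.7

T̂ = ρX + (1 − ρ)μ  ⇒  X = (T̂ − (1 − ρ)μ) / ρ
X = (12.6735 − 0.431 × 23.2) / 0.569 = (12.6735 − 9.9992) / 0.569 = 2.6743 / 0.569 = 4.700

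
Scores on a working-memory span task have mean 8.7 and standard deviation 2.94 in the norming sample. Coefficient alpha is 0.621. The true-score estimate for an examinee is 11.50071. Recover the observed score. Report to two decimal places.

13.21

T̂ = ρX + (1 − ρ)μ  ⇒  X = (T̂ − (1 − ρ)μ) / ρ
X = (11.50071 − 0.379 × 8.7) / 0.621 = (11.50071 − 3.2973) / 0.621 = 8.20341 / 0.621 = 13.2100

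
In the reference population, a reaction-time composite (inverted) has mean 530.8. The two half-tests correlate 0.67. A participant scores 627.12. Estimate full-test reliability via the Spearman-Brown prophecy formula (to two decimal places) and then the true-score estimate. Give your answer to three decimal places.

Spearman-Brown: ρ = 2r/(1 + r) = 2(0.67)/(1 + 0.67) = 1.340/1.67 = 0.8024 → 0.80
T̂ = 0.80(627.12) + 0.20(530.8) = 501.6960 + 106.160 = 607.8560 → 607.856

607.856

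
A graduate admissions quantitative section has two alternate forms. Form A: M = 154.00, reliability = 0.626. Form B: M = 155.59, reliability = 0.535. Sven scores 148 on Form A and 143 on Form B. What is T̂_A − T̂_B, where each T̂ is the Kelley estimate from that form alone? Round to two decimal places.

1.39

T̂_A = 0.626(148) + 0.374(154.00) = 150.2440
T̂_B = 0.535(143) + 0.465(155.59) = 148.8544
T̂_A − T̂_B = 1.3896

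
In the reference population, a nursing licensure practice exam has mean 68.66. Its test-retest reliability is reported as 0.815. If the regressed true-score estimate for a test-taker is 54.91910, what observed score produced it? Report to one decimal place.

51.8

T̂ = ρX + (1 − ρ)μ  ⇒  X = (T̂ − (1 − ρ)μ) / ρ
X = (54.91910 − 0.185 × 68.66) / 0.815 = (54.91910 − 12.70210) / 0.815 = 42.21700 / 0.815 = 51.800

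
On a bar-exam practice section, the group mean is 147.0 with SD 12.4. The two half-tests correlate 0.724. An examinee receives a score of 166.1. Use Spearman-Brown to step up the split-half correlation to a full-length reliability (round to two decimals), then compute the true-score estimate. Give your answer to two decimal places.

Spearman-Brown: ρ = 2r/(1 + r) = 2(0.724)/(1 + 0.724) = 1.4480/1.724 = 0.8399 → 0.84
T̂ = 0.84(166.1) + 0.16(147.0) = 139.524 + 23.520 = 163.044 → 163.04

163.04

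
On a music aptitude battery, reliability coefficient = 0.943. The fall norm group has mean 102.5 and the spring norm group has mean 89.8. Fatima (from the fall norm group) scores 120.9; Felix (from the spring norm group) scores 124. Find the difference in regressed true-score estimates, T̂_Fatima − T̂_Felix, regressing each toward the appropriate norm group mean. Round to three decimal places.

T̂_Fatima = 0.943(120.9) + 0.057(102.5) = 119.85120
T̂_Felix = 0.943(124) + 0.057(89.8) = 122.05060
Difference = 119.85120 − 122.05060 = -2.19940

-2.199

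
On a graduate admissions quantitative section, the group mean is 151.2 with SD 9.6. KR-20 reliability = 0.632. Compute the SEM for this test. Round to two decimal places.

SEM = SD · √(1 − ρ) = 9.6 × √0.368 = 9.6 × 0.6066 = 5.824

5.82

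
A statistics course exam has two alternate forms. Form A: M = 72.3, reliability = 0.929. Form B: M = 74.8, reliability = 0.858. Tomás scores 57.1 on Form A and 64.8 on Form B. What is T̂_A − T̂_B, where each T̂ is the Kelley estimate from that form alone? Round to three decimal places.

T̂_A = 0.929(57.1) + 0.071(72.3) = 58.17920
T̂_B = 0.858(64.8) + 0.142(74.8) = 66.22000
T̂_A − T̂_B = -8.04080

-8.041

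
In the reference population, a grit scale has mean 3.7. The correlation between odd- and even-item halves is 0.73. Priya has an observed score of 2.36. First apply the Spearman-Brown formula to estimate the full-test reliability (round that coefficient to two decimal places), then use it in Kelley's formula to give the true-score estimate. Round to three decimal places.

Spearman-Brown: ρ = 2r/(1 + r) = 2(0.73)/(1 + 0.73) = 1.460/1.73 = 0.8439 → 0.84
T̂ = 0.84(2.36) + 0.16(3.7) = 1.9824 + 0.592 = 2.5744 → 2.574

2.574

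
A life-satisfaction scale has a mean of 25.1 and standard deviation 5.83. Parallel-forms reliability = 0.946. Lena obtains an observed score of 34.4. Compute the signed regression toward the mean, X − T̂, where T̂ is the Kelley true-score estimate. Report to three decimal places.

0.502

Kelley's formula gives T̂ = 0.946·34.4 + 0.054·25.1 = 32.5424 + 1.3554 = 33.89780.
X − T̂ = 34.4 − 33.8978 = 0.5022 → 0.502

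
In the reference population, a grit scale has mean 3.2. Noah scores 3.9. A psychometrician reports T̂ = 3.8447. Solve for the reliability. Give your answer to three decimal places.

0.921

T̂ = ρX + (1 − ρ)μ  ⇒  T̂ − μ = ρ(X − μ)
ρ = (T̂ − μ)/(X − μ) = (3.8447 − 3.2) / (3.9 − 3.2) = 0.6447 / 0.7 = 0.92100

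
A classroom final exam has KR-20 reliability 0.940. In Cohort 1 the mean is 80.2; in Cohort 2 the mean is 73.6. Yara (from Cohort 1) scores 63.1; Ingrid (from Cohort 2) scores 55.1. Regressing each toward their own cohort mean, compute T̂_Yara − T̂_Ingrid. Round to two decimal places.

T̂_Yara = 0.940(63.1) + 0.060(80.2) = 64.1260
T̂_Ingrid = 0.940(55.1) + 0.060(73.6) = 56.2100
Difference = 64.1260 − 56.2100 = 7.9160

7.92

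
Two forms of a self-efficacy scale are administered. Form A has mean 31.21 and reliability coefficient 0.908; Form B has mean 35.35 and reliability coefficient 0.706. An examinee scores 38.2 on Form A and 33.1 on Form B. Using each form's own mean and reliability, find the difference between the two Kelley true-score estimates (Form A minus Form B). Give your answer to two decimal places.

3.80

T̂_A = 0.908(38.2) + 0.092(31.21) = 37.5569
T̂_B = 0.706(33.1) + 0.294(35.35) = 33.7615
T̂_A − T̂_B = 3.7954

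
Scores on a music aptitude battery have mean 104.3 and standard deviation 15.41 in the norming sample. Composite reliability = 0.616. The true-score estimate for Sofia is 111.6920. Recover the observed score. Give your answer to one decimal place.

T̂ = ρX + (1 − ρ)μ  ⇒  X = (T̂ − (1 − ρ)μ) / ρ
X = (111.6920 − 0.384 × 104.3) / 0.616 = (111.6920 − 40.0512) / 0.616 = 71.6408 / 0.616 = 116.300

116.3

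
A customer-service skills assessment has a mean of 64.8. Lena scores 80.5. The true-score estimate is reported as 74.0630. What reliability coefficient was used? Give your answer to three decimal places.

T̂ = ρX + (1 − ρ)μ  ⇒  T̂ − μ = ρ(X − μ)
ρ = (T̂ − μ)/(X − μ) = (74.0630 − 64.8) / (80.5 − 64.8) = 9.2630 / 15.7 = 0.59000

0.590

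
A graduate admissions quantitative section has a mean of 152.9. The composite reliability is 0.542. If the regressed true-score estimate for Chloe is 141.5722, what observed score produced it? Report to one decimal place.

T̂ = ρX + (1 − ρ)μ  ⇒  X = (T̂ − (1 − ρ)μ) / ρ
X = (141.5722 − 0.458 × 152.9) / 0.542 = (141.5722 − 70.0282) / 0.542 = 71.5440 / 0.542 = 132.000

132.0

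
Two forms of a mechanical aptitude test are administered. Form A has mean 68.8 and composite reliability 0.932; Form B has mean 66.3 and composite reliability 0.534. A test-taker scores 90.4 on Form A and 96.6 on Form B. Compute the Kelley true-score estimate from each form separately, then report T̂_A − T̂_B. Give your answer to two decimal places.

T̂_A = 0.932(90.4) + 0.068(68.8) = 88.9312
T̂_B = 0.534(96.6) + 0.466(66.3) = 82.4802
T̂_A − T̂_B = 6.4510

6.45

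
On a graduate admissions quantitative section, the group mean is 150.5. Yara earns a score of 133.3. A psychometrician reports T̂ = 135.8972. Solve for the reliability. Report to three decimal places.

T̂ = ρX + (1 − ρ)μ  ⇒  T̂ − μ = ρ(X − μ)
ρ = (T̂ − μ)/(X − μ) = (135.8972 − 150.5) / (133.3 − 150.5) = -14.6028 / -17.2 = 0.84900

0.849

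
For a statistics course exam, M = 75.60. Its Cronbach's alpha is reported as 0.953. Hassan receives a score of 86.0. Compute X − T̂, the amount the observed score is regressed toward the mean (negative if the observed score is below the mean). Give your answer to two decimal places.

T̂ = 0.953(86.0) + 0.047(75.60) = 81.9580 + 3.55320 = 85.5112 → 85.511
X − T̂ = 86.0 − 85.511 = 0.489 → 0.49

0.49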